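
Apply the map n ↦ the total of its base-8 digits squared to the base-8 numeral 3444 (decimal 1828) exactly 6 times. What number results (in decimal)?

1828 = (3,4,4,4)_8 → 3² + 4² + 4² + 4² = 57
57 = (7,1)_8 → 7² + 1² = 50
50 = (6,2)_8 → 6² + 2² = 40
40 = (5,0)_8 → 5² + 0² = 25
25 = (3,1)_8 → 3² + 1² = 10
10 = (1,2)_8 → 1² + 2² = 5

5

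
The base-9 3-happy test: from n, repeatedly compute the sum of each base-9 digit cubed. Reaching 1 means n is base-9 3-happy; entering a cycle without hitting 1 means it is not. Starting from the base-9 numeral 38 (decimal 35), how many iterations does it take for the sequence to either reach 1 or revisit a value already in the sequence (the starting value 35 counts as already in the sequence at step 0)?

5

35 = (3,8)_9 → 3³ + 8³ = 27 + 512 = 539
539 = (6,5,8)_9 → 6³ + 5³ + 8³ = 216 + 125 + 512 = 853
853 = (1,1,4,7)_9 → 1³ + 1³ + 4³ + 7³ = 1 + 1 + 64 + 343 = 409
409 = (5,0,4)_9 → 5³ + 0³ + 4³ = 125 + 0 + 64 = 189
189 = (2,3,0)_9 → 2³ + 3³ + 0³ = 8 + 27 + 0 = 35  — 35 repeats.
That took 5 steps.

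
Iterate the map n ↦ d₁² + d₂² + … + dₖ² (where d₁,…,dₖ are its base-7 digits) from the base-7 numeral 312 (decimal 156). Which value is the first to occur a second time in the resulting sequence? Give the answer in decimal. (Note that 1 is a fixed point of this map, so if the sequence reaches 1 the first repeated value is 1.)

156 = (3,1,2)_7 → 3² + 1² + 2² = 14
14 = (2,0)_7 → 2² + 0² = 4
4 = (4)_7 → 4² = 16
16 = (2,2)_7 → 2² + 2² = 8
8 = (1,1)_7 → 1² + 1² = 2
2 = (2)_7 → 2² = 4  — 4 already appeared earlier.

4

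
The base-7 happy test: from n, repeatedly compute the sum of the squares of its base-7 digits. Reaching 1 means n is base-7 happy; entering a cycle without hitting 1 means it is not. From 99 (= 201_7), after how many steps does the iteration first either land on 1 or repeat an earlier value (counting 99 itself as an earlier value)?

3

99 = (2,0,1)_7 → 5
5 = (5)_7 → 25
25 = (3,4)_7 → 25  — 25 repeats.
That took 3 steps.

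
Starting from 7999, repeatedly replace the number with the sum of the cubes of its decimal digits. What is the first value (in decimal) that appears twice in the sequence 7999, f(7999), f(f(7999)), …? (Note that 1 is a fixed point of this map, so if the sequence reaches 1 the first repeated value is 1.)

160

7999 → 7³ + 9³ + 9³ + 9³ = 2530
2530 → 2³ + 5³ + 3³ + 0³ = 160
160 → 1³ + 6³ + 0³ = 217
217 → 2³ + 1³ + 7³ = 352
352 → 3³ + 5³ + 2³ = 160  — 160 already appeared earlier.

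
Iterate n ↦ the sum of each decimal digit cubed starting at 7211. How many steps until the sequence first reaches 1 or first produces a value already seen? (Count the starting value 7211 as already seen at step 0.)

7211 → 7³ + 2³ + 1³ + 1³ = 353
353 → 3³ + 5³ + 3³ = 179
179 → 1³ + 7³ + 9³ = 1073
1073 → 1³ + 0³ + 7³ + 3³ = 371
371 → 3³ + 7³ + 1³ = 371  — 371 repeats.
That took 5 steps.

5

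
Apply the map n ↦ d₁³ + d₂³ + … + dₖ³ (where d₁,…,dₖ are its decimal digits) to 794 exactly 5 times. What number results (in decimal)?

371

794 → 7³ + 9³ + 4³ = 1136
1136 → 1³ + 1³ + 3³ + 6³ = 245
245 → 2³ + 4³ + 5³ = 197
197 → 1³ + 9³ + 7³ = 1073
1073 → 1³ + 0³ + 7³ + 3³ = 371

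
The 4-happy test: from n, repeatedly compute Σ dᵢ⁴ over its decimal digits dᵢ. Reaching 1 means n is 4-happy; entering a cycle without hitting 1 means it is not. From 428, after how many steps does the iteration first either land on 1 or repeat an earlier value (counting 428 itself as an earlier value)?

428 → 4⁴ + 2⁴ + 8⁴ = 256 + 16 + 4096 = 4368
4368 → 4⁴ + 3⁴ + 6⁴ + 8⁴ = 256 + 81 + 1296 + 4096 = 5729
5729 → 5⁴ + 7⁴ + 2⁴ + 9⁴ = 625 + 2401 + 16 + 6561 = 9603
9603 → 9⁴ + 6⁴ + 0⁴ + 3⁴ = 6561 + 1296 + 0 + 81 = 7938
7938 → 7⁴ + 9⁴ + 3⁴ + 8⁴ = 2401 + 6561 + 81 + 4096 = 13139
13139 → 1⁴ + 3⁴ + 1⁴ + 3⁴ + 9⁴ = 1 + 81 + 1 + 81 + 6561 = 6725
6725 → 6⁴ + 7⁴ + 2⁴ + 5⁴ = 1296 + 2401 + 16 + 625 = 4338
4338 → 4⁴ + 3⁴ + 3⁴ + 8⁴ = 256 + 81 + 81 + 4096 = 4514
4514 → 4⁴ + 5⁴ + 1⁴ + 4⁴ = 256 + 625 + 1 + 256 = 1138
1138 → 1⁴ + 1⁴ + 3⁴ + 8⁴ = 1 + 1 + 81 + 4096 = 4179
4179 → 4⁴ + 1⁴ + 7⁴ + 9⁴ = 256 + 1 + 2401 + 6561 = 9219
9219 → 9⁴ + 2⁴ + 1⁴ + 9⁴ = 6561 + 16 + 1 + 6561 = 13139  — 13139 repeats.
That took 12 steps.

12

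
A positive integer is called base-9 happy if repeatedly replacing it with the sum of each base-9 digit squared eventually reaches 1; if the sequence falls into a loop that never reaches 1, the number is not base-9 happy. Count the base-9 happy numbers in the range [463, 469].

1

463: 463 → 77 → 89 → 65 → 53 → 89  (repeats 89)
464: 464 → 86 → 26 → 68 → 74 → 68  (repeats 68)
465: 465 → 97 → 51 → 61 → 85 → 17 → 65 → 53 → 89 → 65  (repeats 65)
466: 466 → 110 → 14 → 26 → 68 → 74 → 68  (repeats 68)
467: 467 → 125 → 81 → 1  (reaches 1)
468: 468 → 74 → 68 → 74  (repeats 74)
469: 469 → 75 → 73 → 65 → 53 → 89 → 65  (repeats 65)
base-9 happy: 467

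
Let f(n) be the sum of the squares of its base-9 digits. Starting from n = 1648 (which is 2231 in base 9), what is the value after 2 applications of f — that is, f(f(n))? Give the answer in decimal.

4

1648 = (2,2,3,1)_9 → 2² + 2² + 3² + 1² = 4 + 4 + 9 + 1 = 18
18 = (2,0)_9 → 2² + 0² = 4 + 0 = 4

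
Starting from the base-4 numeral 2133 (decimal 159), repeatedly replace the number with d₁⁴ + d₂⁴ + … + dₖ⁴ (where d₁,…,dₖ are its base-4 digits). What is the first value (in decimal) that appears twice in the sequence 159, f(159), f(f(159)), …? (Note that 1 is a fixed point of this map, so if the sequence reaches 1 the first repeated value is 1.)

83

159 = (2,1,3,3)_4 → 2⁴ + 1⁴ + 3⁴ + 3⁴ = 179
179 = (2,3,0,3)_4 → 2⁴ + 3⁴ + 0⁴ + 3⁴ = 178
178 = (2,3,0,2)_4 → 2⁴ + 3⁴ + 0⁴ + 2⁴ = 113
113 = (1,3,0,1)_4 → 1⁴ + 3⁴ + 0⁴ + 1⁴ = 83
83 = (1,1,0,3)_4 → 1⁴ + 1⁴ + 0⁴ + 3⁴ = 83  — 83 already appeared earlier.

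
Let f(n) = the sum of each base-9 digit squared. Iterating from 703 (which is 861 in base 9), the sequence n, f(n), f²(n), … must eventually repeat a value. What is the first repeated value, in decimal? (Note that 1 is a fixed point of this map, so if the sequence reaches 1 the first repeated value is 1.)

703 = (8,6,1)_9 → 8² + 6² + 1² = 64 + 36 + 1 = 101
101 = (1,2,2)_9 → 1² + 2² + 2² = 1 + 4 + 4 = 9
9 = (1,0)_9 → 1² + 0² = 1 + 0 = 1  — reached the fixed point 1.
1 → 1, so 1 is the first repeated value.

1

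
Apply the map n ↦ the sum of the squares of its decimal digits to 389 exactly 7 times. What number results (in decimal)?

389 → 3² + 8² + 9² = 154
154 → 1² + 5² + 4² = 42
42 → 4² + 2² = 20
20 → 2² + 0² = 4
4 → 4² = 16
16 → 1² + 6² = 37
37 → 3² + 7² = 58

58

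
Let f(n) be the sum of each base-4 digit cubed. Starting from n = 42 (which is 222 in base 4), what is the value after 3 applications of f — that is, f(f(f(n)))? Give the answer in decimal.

9

42 = (2,2,2)_4 → 2³ + 2³ + 2³ = 24
24 = (1,2,0)_4 → 1³ + 2³ + 0³ = 9
9 = (2,1)_4 → 2³ + 1³ = 9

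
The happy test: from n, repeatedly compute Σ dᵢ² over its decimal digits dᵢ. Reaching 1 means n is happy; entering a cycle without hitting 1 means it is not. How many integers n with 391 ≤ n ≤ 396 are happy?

391: 391 → 91 → 82 → 68 → 100 → 1  (reaches 1)
392: 392 → 94 → 97 → 130 → 10 → 1  (reaches 1)
393: 393 → 99 → 162 → 41 → 17 → 50 → 25 → 29 → 85 → 89 → 145 → 42 → 20 → 4 → 16 → 37 → 58 → 89  (repeats 89)
394: 394 → 106 → 37 → 58 → 89 → 145 → 42 → 20 → 4 → 16 → 37  (repeats 37)
395: 395 → 115 → 27 → 53 → 34 → 25 → 29 → 85 → 89 → 145 → 42 → 20 → 4 → 16 → 37 → 58 → 89  (repeats 89)
396: 396 → 126 → 41 → 17 → 50 → 25 → 29 → 85 → 89 → 145 → 42 → 20 → 4 → 16 → 37 → 58 → 89  (repeats 89)
happy: 391, 392

2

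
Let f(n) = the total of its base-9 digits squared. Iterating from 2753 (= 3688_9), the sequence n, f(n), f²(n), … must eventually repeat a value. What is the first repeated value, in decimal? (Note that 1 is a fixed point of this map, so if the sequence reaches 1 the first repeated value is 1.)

2753 = (3,6,8,8)_9 → 3² + 6² + 8² + 8² = 9 + 36 + 64 + 64 = 173
173 = (2,1,2)_9 → 2² + 1² + 2² = 4 + 1 + 4 = 9
9 = (1,0)_9 → 1² + 0² = 1 + 0 = 1  — reached the fixed point 1.
1 → 1, so 1 is the first repeated value.

1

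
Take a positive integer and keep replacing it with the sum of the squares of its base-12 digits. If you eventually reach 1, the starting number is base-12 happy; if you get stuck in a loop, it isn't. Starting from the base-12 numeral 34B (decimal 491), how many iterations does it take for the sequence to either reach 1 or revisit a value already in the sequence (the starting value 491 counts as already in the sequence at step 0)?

491 = (3,4,11)_12 → 3² + 4² + 11² = 9 + 16 + 121 = 146
146 = (1,0,2)_12 → 1² + 0² + 2² = 1 + 0 + 4 = 5
5 = (5)_12 → 5² = 25
25 = (2,1)_12 → 2² + 1² = 4 + 1 = 5  — 5 repeats.
That took 4 steps.

4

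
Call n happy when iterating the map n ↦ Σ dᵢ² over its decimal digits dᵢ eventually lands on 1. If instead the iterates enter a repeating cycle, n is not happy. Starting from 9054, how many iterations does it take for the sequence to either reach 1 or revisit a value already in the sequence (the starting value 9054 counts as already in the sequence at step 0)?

14

9054 → 9² + 0² + 5² + 4² = 122
122 → 1² + 2² + 2² = 9
9 → 9² = 81
81 → 8² + 1² = 65
65 → 6² + 5² = 61
61 → 6² + 1² = 37
37 → 3² + 7² = 58
58 → 5² + 8² = 89
89 → 8² + 9² = 145
145 → 1² + 4² + 5² = 42
42 → 4² + 2² = 20
20 → 2² + 0² = 4
4 → 4² = 16
16 → 1² + 6² = 37  — 37 repeats.
That took 14 steps.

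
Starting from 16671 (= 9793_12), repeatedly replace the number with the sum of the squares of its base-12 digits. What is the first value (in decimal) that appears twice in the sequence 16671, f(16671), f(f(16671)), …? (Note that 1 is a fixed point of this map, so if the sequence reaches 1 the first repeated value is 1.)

16671 = (9,7,9,3)_12 → 9² + 7² + 9² + 3² = 220
220 = (1,6,4)_12 → 1² + 6² + 4² = 53
53 = (4,5)_12 → 4² + 5² = 41
41 = (3,5)_12 → 3² + 5² = 34
34 = (2,10)_12 → 2² + 10² = 104
104 = (8,8)_12 → 8² + 8² = 128
128 = (10,8)_12 → 10² + 8² = 164
164 = (1,1,8)_12 → 1² + 1² + 8² = 66
66 = (5,6)_12 → 5² + 6² = 61
61 = (5,1)_12 → 5² + 1² = 26
26 = (2,2)_12 → 2² + 2² = 8
8 = (8)_12 → 8² = 64
64 = (5,4)_12 → 5² + 4² = 41  — 41 already appeared earlier.

41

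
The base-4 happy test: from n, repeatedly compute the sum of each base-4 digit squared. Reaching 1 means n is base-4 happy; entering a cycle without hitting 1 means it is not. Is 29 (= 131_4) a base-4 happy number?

base-4 happy

29 = (1,3,1)_4 → 1² + 3² + 1² = 1 + 9 + 1 = 11
11 = (2,3)_4 → 2² + 3² = 4 + 9 = 13
13 = (3,1)_4 → 3² + 1² = 9 + 1 = 10
10 = (2,2)_4 → 2² + 2² = 4 + 4 = 8
8 = (2,0)_4 → 2² + 0² = 4 + 0 = 4
4 = (1,0)_4 → 1² + 0² = 1 + 0 = 1  — reached 1.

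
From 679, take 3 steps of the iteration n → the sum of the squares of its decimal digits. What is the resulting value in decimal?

58

679 → 6² + 7² + 9² = 166
166 → 1² + 6² + 6² = 73
73 → 7² + 3² = 58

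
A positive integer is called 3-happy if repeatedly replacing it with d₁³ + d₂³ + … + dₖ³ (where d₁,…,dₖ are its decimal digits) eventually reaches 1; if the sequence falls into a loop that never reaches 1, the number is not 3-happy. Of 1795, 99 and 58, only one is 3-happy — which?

1795: 1795 → 1198 → 1243 → 100 → 1  — reaches 1 (3-happy)
99: 99 → 1458 → 702 → 351 → 153 → 153  — repeats 153 (not 3-happy)
58: 58 → 637 → 586 → 853 → 664 → 496 → 1009 → 730 → 370 → 370  — repeats 370 (not 3-happy)

1795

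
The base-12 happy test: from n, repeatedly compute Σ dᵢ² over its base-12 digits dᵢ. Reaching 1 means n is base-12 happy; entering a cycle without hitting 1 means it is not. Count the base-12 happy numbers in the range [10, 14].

10: 10 → 100 → 80 → 100  (repeats 100)
11: 11 → 121 → 101 → 89 → 74 → 40 → 25 → 5 → 25  (repeats 25)
12: 12 → 1  (reaches 1)
13: 13 → 2 → 4 → 16 → 17 → 26 → 8 → 64 → 41 → 34 → 104 → 128 → 164 → 66 → 61 → 26  (repeats 26)
14: 14 → 5 → 25 → 5  (repeats 5)
base-12 happy: 12

1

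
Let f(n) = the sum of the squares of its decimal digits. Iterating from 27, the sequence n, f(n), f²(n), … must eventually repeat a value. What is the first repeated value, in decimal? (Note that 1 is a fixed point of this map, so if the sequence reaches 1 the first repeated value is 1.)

89

27 → 2² + 7² = 53
53 → 5² + 3² = 34
34 → 3² + 4² = 25
25 → 2² + 5² = 29
29 → 2² + 9² = 85
85 → 8² + 5² = 89
89 → 8² + 9² = 145
145 → 1² + 4² + 5² = 42
42 → 4² + 2² = 20
20 → 2² + 0² = 4
4 → 4² = 16
16 → 1² + 6² = 37
37 → 3² + 7² = 58
58 → 5² + 8² = 89  — 89 already appeared earlier.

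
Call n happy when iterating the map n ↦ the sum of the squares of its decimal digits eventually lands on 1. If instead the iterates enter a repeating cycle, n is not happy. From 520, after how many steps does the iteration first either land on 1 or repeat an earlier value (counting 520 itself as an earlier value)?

520 → 5² + 2² + 0² = 25 + 4 + 0 = 29
29 → 2² + 9² = 4 + 81 = 85
85 → 8² + 5² = 64 + 25 = 89
89 → 8² + 9² = 64 + 81 = 145
145 → 1² + 4² + 5² = 1 + 16 + 25 = 42
42 → 4² + 2² = 16 + 4 = 20
20 → 2² + 0² = 4 + 0 = 4
4 → 4² = 16
16 → 1² + 6² = 1 + 36 = 37
37 → 3² + 7² = 9 + 49 = 58
58 → 5² + 8² = 25 + 64 = 89  — 89 repeats.
That took 11 steps.

11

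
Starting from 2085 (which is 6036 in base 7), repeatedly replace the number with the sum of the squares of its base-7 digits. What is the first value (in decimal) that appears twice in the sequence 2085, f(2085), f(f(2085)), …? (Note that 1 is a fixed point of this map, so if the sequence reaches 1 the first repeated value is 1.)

2085 = (6,0,3,6)_7 → 6² + 0² + 3² + 6² = 81
81 = (1,4,4)_7 → 1² + 4² + 4² = 33
33 = (4,5)_7 → 4² + 5² = 41
41 = (5,6)_7 → 5² + 6² = 61
61 = (1,1,5)_7 → 1² + 1² + 5² = 27
27 = (3,6)_7 → 3² + 6² = 45
45 = (6,3)_7 → 6² + 3² = 45  — 45 already appeared earlier.

45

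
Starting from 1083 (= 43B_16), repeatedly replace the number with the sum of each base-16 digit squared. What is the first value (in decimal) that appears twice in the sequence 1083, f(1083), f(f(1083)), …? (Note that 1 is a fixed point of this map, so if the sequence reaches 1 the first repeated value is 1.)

1083 = (4,3,11)_16 → 4² + 3² + 11² = 16 + 9 + 121 = 146
146 = (9,2)_16 → 9² + 2² = 81 + 4 = 85
85 = (5,5)_16 → 5² + 5² = 25 + 25 = 50
50 = (3,2)_16 → 3² + 2² = 9 + 4 = 13
13 = (13)_16 → 13² = 169
169 = (10,9)_16 → 10² + 9² = 100 + 81 = 181
181 = (11,5)_16 → 11² + 5² = 121 + 25 = 146  — 146 already appeared earlier.

146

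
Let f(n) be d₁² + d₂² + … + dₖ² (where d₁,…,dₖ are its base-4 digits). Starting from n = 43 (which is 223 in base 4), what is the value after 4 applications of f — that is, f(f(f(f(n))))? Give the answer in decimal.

1

43 = (2,2,3)_4 → 2² + 2² + 3² = 4 + 4 + 9 = 17
17 = (1,0,1)_4 → 1² + 0² + 1² = 1 + 0 + 1 = 2
2 = (2)_4 → 2² = 4
4 = (1,0)_4 → 1² + 0² = 1 + 0 = 1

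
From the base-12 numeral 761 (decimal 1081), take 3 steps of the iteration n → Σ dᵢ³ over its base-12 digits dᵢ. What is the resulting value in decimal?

1539

1081 = (7,6,1)_12 → 7³ + 6³ + 1³ = 343 + 216 + 1 = 560
560 = (3,10,8)_12 → 3³ + 10³ + 8³ = 27 + 1000 + 512 = 1539
1539 = (10,8,3)_12 → 10³ + 8³ + 3³ = 1000 + 512 + 27 = 1539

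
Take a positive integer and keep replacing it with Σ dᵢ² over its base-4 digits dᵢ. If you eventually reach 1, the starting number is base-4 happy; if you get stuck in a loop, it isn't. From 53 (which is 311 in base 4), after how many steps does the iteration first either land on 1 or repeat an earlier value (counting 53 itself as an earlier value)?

6

53 = (3,1,1)_4 → 3² + 1² + 1² = 9 + 1 + 1 = 11
11 = (2,3)_4 → 2² + 3² = 4 + 9 = 13
13 = (3,1)_4 → 3² + 1² = 9 + 1 = 10
10 = (2,2)_4 → 2² + 2² = 4 + 4 = 8
8 = (2,0)_4 → 2² + 0² = 4 + 0 = 4
4 = (1,0)_4 → 1² + 0² = 1 + 0 = 1  — reached 1.
That took 6 steps.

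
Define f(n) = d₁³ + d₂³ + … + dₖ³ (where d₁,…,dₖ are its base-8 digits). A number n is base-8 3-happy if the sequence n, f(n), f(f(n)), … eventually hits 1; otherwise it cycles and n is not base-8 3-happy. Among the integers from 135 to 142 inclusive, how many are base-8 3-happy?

4

135: 135 → 351 → 495 → 811 → 217 → 55 → 559 → 469 → 476 → 434 → 440 → 559  (repeats 559)
136: 136 → 9 → 2 → 8 → 1  (reaches 1)
137: 137 → 10 → 9 → 2 → 8 → 1  (reaches 1)
138: 138 → 17 → 9 → 2 → 8 → 1  (reaches 1)
139: 139 → 36 → 128 → 8 → 1  (reaches 1)
140: 140 → 73 → 3 → 27 → 54 → 432 → 432  (repeats 432)
141: 141 → 134 → 224 → 91 → 55 → 559 → 469 → 476 → 434 → 440 → 559  (repeats 559)
142: 142 → 225 → 92 → 92  (repeats 92)
base-8 3-happy: 136, 137, 138, 139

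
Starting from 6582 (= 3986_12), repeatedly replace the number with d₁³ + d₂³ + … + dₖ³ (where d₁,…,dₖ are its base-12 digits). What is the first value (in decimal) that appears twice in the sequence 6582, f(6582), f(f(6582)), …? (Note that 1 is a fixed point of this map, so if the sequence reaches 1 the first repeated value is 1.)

1539

6582 = (3,9,8,6)_12 → 3³ + 9³ + 8³ + 6³ = 27 + 729 + 512 + 216 = 1484
1484 = (10,3,8)_12 → 10³ + 3³ + 8³ = 1000 + 27 + 512 = 1539
1539 = (10,8,3)_12 → 10³ + 8³ + 3³ = 1000 + 512 + 27 = 1539  — 1539 already appeared earlier.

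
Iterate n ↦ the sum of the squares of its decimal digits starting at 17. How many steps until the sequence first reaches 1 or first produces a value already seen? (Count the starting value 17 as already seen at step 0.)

17 → 50
50 → 25
25 → 29
29 → 85
85 → 89
89 → 145
145 → 42
42 → 20
20 → 4
4 → 16
16 → 37
37 → 58
58 → 89  — 89 repeats.
That took 13 steps.

13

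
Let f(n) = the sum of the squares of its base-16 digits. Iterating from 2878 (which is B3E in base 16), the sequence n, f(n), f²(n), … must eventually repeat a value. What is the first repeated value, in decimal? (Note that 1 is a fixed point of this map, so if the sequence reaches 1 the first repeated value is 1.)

2878 = (11,3,14)_16 → 11² + 3² + 14² = 121 + 9 + 196 = 326
326 = (1,4,6)_16 → 1² + 4² + 6² = 1 + 16 + 36 = 53
53 = (3,5)_16 → 3² + 5² = 9 + 25 = 34
34 = (2,2)_16 → 2² + 2² = 4 + 4 = 8
8 = (8)_16 → 8² = 64
64 = (4,0)_16 → 4² + 0² = 16 + 0 = 16
16 = (1,0)_16 → 1² + 0² = 1 + 0 = 1  — reached the fixed point 1.
1 → 1, so 1 is the first repeated value.

1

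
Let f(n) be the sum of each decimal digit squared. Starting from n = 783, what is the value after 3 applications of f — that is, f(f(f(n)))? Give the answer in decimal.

81

783 → 122
122 → 9
9 → 81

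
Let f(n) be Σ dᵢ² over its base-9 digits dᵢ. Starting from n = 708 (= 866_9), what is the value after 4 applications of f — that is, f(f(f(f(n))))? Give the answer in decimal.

708 = (8,6,6)_9 → 8² + 6² + 6² = 64 + 36 + 36 = 136
136 = (1,6,1)_9 → 1² + 6² + 1² = 1 + 36 + 1 = 38
38 = (4,2)_9 → 4² + 2² = 16 + 4 = 20
20 = (2,2)_9 → 2² + 2² = 4 + 4 = 8

8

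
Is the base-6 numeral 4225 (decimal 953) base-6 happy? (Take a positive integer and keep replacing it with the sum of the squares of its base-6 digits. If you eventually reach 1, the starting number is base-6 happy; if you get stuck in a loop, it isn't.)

953 = (4,2,2,5)_6 → 49
49 = (1,2,1)_6 → 6
6 = (1,0)_6 → 1  — reached 1.

base-6 happy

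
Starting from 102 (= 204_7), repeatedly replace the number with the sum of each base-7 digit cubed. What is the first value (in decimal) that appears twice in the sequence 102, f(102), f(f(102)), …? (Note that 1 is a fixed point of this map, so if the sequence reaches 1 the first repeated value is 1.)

72

102 = (2,0,4)_7 → 72
72 = (1,3,2)_7 → 36
36 = (5,1)_7 → 126
126 = (2,4,0)_7 → 72  — 72 already appeared earlier.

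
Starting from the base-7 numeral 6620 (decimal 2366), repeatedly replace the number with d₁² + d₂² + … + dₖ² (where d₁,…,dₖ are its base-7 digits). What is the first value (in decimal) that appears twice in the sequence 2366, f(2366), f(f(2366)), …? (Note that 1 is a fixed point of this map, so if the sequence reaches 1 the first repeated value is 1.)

10

2366 = (6,6,2,0)_7 → 6² + 6² + 2² + 0² = 76
76 = (1,3,6)_7 → 1² + 3² + 6² = 46
46 = (6,4)_7 → 6² + 4² = 52
52 = (1,0,3)_7 → 1² + 0² + 3² = 10
10 = (1,3)_7 → 1² + 3² = 10  — 10 already appeared earlier.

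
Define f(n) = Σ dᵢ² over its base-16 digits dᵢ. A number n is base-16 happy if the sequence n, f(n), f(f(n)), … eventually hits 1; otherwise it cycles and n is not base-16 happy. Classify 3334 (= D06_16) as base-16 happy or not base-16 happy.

not base-16 happy

3334 = (13,0,6)_16 → 13² + 0² + 6² = 169 + 0 + 36 = 205
205 = (12,13)_16 → 12² + 13² = 144 + 169 = 313
313 = (1,3,9)_16 → 1² + 3² + 9² = 1 + 9 + 81 = 91
91 = (5,11)_16 → 5² + 11² = 25 + 121 = 146
146 = (9,2)_16 → 9² + 2² = 81 + 4 = 85
85 = (5,5)_16 → 5² + 5² = 25 + 25 = 50
50 = (3,2)_16 → 3² + 2² = 9 + 4 = 13
13 = (13)_16 → 13² = 169
169 = (10,9)_16 → 10² + 9² = 100 + 81 = 181
181 = (11,5)_16 → 11² + 5² = 121 + 25 = 146  — 146 already seen; the sequence cycles without reaching 1.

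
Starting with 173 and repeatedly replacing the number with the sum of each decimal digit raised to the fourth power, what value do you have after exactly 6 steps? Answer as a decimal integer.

173 → 2483
2483 → 4449
4449 → 7329
7329 → 9059
9059 → 13747
13747 → 5140

5140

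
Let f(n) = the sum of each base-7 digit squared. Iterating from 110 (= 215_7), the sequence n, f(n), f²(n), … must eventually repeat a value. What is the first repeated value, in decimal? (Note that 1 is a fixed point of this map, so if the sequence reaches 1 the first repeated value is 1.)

2

110 = (2,1,5)_7 → 2² + 1² + 5² = 30
30 = (4,2)_7 → 4² + 2² = 20
20 = (2,6)_7 → 2² + 6² = 40
40 = (5,5)_7 → 5² + 5² = 50
50 = (1,0,1)_7 → 1² + 0² + 1² = 2
2 = (2)_7 → 2² = 4
4 = (4)_7 → 4² = 16
16 = (2,2)_7 → 2² + 2² = 8
8 = (1,1)_7 → 1² + 1² = 2  — 2 already appeared earlier.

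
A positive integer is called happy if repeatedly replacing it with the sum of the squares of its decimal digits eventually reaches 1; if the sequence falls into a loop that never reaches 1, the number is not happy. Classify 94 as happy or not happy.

happy

94 → 9² + 4² = 81 + 16 = 97
97 → 9² + 7² = 81 + 49 = 130
130 → 1² + 3² + 0² = 1 + 9 + 0 = 10
10 → 1² + 0² = 1 + 0 = 1  — reached 1.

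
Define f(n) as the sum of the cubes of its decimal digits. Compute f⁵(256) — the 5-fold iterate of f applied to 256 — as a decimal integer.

55

256 → 349
349 → 820
820 → 520
520 → 133
133 → 55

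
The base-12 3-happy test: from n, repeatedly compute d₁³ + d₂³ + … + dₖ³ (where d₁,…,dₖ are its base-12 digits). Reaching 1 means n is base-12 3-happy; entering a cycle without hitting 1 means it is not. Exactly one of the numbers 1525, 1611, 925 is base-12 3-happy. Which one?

1525: 1525 → 1344 → 793 → 342 → 288 → 8 → 512 → 755 → 1464 → 1008 → 343 → 415 → 1351 → 1136 → 1855 → 1344  — repeats 1344 (not base-12 3-happy)
1611: 1611 → 1366 → 1854 → 1217 → 762 → 368 → 736 → 190 → 1028 → 856 → 1520 → 1728 → 1  — reaches 1 (base-12 3-happy)
925: 925 → 342 → 288 → 8 → 512 → 755 → 1464 → 1008 → 343 → 415 → 1351 → 1136 → 1855 → 1344 → 793 → 342  — repeats 342 (not base-12 3-happy)

1611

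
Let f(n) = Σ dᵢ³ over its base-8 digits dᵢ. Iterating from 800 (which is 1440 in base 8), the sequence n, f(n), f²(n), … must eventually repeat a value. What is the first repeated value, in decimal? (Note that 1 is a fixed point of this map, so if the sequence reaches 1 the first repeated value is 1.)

1

800 = (1,4,4,0)_8 → 1³ + 4³ + 4³ + 0³ = 129
129 = (2,0,1)_8 → 2³ + 0³ + 1³ = 9
9 = (1,1)_8 → 1³ + 1³ = 2
2 = (2)_8 → 2³ = 8
8 = (1,0)_8 → 1³ + 0³ = 1  — reached the fixed point 1.
1 → 1, so 1 is the first repeated value.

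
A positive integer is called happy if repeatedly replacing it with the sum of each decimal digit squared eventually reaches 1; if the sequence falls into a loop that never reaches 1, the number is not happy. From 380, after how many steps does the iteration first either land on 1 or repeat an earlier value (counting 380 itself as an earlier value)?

380 → 73
73 → 58
58 → 89
89 → 145
145 → 42
42 → 20
20 → 4
4 → 16
16 → 37
37 → 58  — 58 repeats.
That took 10 steps.

10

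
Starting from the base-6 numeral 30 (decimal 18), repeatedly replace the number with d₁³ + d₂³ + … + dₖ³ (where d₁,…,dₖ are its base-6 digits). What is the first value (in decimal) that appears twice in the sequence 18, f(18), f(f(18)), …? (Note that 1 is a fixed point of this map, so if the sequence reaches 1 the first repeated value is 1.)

18 = (3,0)_6 → 3³ + 0³ = 27 + 0 = 27
27 = (4,3)_6 → 4³ + 3³ = 64 + 27 = 91
91 = (2,3,1)_6 → 2³ + 3³ + 1³ = 8 + 27 + 1 = 36
36 = (1,0,0)_6 → 1³ + 0³ + 0³ = 1 + 0 + 0 = 1  — reached the fixed point 1.
1 → 1, so 1 is the first repeated value.

1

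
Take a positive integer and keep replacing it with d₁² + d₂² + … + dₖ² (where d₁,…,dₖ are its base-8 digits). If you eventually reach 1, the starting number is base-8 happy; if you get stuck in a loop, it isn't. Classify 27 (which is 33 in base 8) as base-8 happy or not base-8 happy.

base-8 happy

27 = (3,3)_8 → 3² + 3² = 18
18 = (2,2)_8 → 2² + 2² = 8
8 = (1,0)_8 → 1² + 0² = 1  — reached 1.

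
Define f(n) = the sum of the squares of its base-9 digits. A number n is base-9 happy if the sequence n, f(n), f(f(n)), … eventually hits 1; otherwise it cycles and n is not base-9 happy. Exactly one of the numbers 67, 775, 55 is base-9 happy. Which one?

67: 67 → 65 → 53 → 89 → 65  — repeats 65 (not base-9 happy)
775: 775 → 27 → 9 → 1  — reaches 1 (base-9 happy)
55: 55 → 37 → 17 → 65 → 53 → 89 → 65  — repeats 65 (not base-9 happy)

775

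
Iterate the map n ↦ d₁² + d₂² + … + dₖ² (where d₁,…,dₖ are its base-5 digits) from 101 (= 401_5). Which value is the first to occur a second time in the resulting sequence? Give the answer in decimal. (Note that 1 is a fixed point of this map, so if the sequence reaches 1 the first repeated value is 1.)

13

101 = (4,0,1)_5 → 17
17 = (3,2)_5 → 13
13 = (2,3)_5 → 13  — 13 already appeared earlier.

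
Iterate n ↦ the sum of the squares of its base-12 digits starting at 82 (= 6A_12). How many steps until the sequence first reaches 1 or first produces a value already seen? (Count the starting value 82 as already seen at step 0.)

6

82 = (6,10)_12 → 6² + 10² = 136
136 = (11,4)_12 → 11² + 4² = 137
137 = (11,5)_12 → 11² + 5² = 146
146 = (1,0,2)_12 → 1² + 0² + 2² = 5
5 = (5)_12 → 5² = 25
25 = (2,1)_12 → 2² + 1² = 5  — 5 repeats.
That took 6 steps.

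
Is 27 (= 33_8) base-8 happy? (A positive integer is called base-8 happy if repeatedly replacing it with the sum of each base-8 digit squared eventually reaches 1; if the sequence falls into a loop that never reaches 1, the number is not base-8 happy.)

base-8 happy

27 = (3,3)_8 → 18
18 = (2,2)_8 → 8
8 = (1,0)_8 → 1  — reached 1.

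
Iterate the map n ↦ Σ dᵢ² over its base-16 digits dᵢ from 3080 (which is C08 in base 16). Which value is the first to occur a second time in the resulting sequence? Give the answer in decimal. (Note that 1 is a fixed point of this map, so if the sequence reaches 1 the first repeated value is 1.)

3080 = (12,0,8)_16 → 12² + 0² + 8² = 208
208 = (13,0)_16 → 13² + 0² = 169
169 = (10,9)_16 → 10² + 9² = 181
181 = (11,5)_16 → 11² + 5² = 146
146 = (9,2)_16 → 9² + 2² = 85
85 = (5,5)_16 → 5² + 5² = 50
50 = (3,2)_16 → 3² + 2² = 13
13 = (13)_16 → 13² = 169  — 169 already appeared earlier.

169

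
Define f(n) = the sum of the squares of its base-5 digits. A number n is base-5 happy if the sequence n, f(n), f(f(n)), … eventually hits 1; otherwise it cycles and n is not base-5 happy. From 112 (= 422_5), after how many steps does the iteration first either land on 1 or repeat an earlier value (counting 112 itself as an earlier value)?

112 = (4,2,2)_5 → 4² + 2² + 2² = 16 + 4 + 4 = 24
24 = (4,4)_5 → 4² + 4² = 16 + 16 = 32
32 = (1,1,2)_5 → 1² + 1² + 2² = 1 + 1 + 4 = 6
6 = (1,1)_5 → 1² + 1² = 1 + 1 = 2
2 = (2)_5 → 2² = 4
4 = (4)_5 → 4² = 16
16 = (3,1)_5 → 3² + 1² = 9 + 1 = 10
10 = (2,0)_5 → 2² + 0² = 4 + 0 = 4  — 4 repeats.
That took 8 steps.

8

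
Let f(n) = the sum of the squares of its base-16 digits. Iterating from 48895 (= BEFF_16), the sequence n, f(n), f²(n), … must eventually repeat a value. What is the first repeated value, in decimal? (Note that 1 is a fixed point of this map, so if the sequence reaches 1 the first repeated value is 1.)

48895 = (11,14,15,15)_16 → 11² + 14² + 15² + 15² = 121 + 196 + 225 + 225 = 767
767 = (2,15,15)_16 → 2² + 15² + 15² = 4 + 225 + 225 = 454
454 = (1,12,6)_16 → 1² + 12² + 6² = 1 + 144 + 36 = 181
181 = (11,5)_16 → 11² + 5² = 121 + 25 = 146
146 = (9,2)_16 → 9² + 2² = 81 + 4 = 85
85 = (5,5)_16 → 5² + 5² = 25 + 25 = 50
50 = (3,2)_16 → 3² + 2² = 9 + 4 = 13
13 = (13)_16 → 13² = 169
169 = (10,9)_16 → 10² + 9² = 100 + 81 = 181  — 181 already appeared earlier.

181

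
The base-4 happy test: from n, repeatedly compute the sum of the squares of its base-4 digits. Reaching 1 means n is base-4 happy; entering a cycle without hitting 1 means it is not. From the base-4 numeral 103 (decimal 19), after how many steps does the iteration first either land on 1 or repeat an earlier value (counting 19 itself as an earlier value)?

4

19 = (1,0,3)_4 → 10
10 = (2,2)_4 → 8
8 = (2,0)_4 → 4
4 = (1,0)_4 → 1  — reached 1.
That took 4 steps.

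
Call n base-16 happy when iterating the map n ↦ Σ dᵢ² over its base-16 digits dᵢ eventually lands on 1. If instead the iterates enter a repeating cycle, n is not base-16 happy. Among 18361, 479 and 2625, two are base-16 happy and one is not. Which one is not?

479

18361: 18361 → 267 → 122 → 149 → 106 → 136 → 128 → 64 → 16 → 1  — reaches 1 (base-16 happy)
479: 479 → 395 → 186 → 221 → 338 → 30 → 197 → 169 → 181 → 146 → 85 → 50 → 13 → 169  — repeats 169 (not base-16 happy)
2625: 2625 → 117 → 74 → 116 → 65 → 17 → 2 → 4 → 16 → 1  — reaches 1 (base-16 happy)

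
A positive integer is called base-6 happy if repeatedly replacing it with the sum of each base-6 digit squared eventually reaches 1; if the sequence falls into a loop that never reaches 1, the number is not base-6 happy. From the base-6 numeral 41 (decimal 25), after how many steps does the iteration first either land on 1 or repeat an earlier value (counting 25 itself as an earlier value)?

25 = (4,1)_6 → 17
17 = (2,5)_6 → 29
29 = (4,5)_6 → 41
41 = (1,0,5)_6 → 26
26 = (4,2)_6 → 20
20 = (3,2)_6 → 13
13 = (2,1)_6 → 5
5 = (5)_6 → 25  — 25 repeats.
That took 8 steps.

8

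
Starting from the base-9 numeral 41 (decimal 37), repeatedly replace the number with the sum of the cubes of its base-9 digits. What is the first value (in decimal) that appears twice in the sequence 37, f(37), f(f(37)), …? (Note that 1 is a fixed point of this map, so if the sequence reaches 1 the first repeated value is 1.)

37 = (4,1)_9 → 4³ + 1³ = 64 + 1 = 65
65 = (7,2)_9 → 7³ + 2³ = 343 + 8 = 351
351 = (4,3,0)_9 → 4³ + 3³ + 0³ = 64 + 27 + 0 = 91
91 = (1,1,1)_9 → 1³ + 1³ + 1³ = 1 + 1 + 1 = 3
3 = (3)_9 → 3³ = 27
27 = (3,0)_9 → 3³ + 0³ = 27 + 0 = 27  — 27 already appeared earlier.

27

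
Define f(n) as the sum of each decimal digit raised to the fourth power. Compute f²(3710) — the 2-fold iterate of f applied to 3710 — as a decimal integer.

4449

3710 → 3⁴ + 7⁴ + 1⁴ + 0⁴ = 81 + 2401 + 1 + 0 = 2483
2483 → 2⁴ + 4⁴ + 8⁴ + 3⁴ = 16 + 256 + 4096 + 81 = 4449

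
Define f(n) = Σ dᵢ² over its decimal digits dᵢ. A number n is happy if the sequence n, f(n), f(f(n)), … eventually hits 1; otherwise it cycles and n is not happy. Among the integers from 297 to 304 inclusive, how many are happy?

297: 297 → 134 → 26 → 40 → 16 → 37 → 58 → 89 → 145 → 42 → 20 → 4 → 16  — not happy
298: 298 → 149 → 98 → 145 → 42 → 20 → 4 → 16 → 37 → 58 → 89 → 145  — not happy
299: 299 → 166 → 73 → 58 → 89 → 145 → 42 → 20 → 4 → 16 → 37 → 58  — not happy
300: 300 → 9 → 81 → 65 → 61 → 37 → 58 → 89 → 145 → 42 → 20 → 4 → 16 → 37  — not happy
301: 301 → 10 → 1  — happy
302: 302 → 13 → 10 → 1  — happy
303: 303 → 18 → 65 → 61 → 37 → 58 → 89 → 145 → 42 → 20 → 4 → 16 → 37  — not happy
304: 304 → 25 → 29 → 85 → 89 → 145 → 42 → 20 → 4 → 16 → 37 → 58 → 89  — not happy
happy: 301, 302

2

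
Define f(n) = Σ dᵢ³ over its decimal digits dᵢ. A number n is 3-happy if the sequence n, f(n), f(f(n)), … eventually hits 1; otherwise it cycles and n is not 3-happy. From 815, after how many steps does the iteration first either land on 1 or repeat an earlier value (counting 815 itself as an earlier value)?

11

815 → 8³ + 1³ + 5³ = 638
638 → 6³ + 3³ + 8³ = 755
755 → 7³ + 5³ + 5³ = 593
593 → 5³ + 9³ + 3³ = 881
881 → 8³ + 8³ + 1³ = 1025
1025 → 1³ + 0³ + 2³ + 5³ = 134
134 → 1³ + 3³ + 4³ = 92
92 → 9³ + 2³ = 737
737 → 7³ + 3³ + 7³ = 713
713 → 7³ + 1³ + 3³ = 371
371 → 3³ + 7³ + 1³ = 371  — 371 repeats.
That took 11 steps.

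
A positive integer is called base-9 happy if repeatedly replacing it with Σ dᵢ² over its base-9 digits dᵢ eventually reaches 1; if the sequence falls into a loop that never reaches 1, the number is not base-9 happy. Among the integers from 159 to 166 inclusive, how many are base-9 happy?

159: 159 → 101 → 9 → 1  — base-9 happy
160: 160 → 114 → 46 → 26 → 68 → 74 → 68  — not base-9 happy
161: 161 → 129 → 35 → 73 → 65 → 53 → 89 → 65  — not base-9 happy
162: 162 → 4 → 16 → 50 → 50  — not base-9 happy
163: 163 → 5 → 25 → 53 → 89 → 65 → 53  — not base-9 happy
164: 164 → 8 → 64 → 50 → 50  — not base-9 happy
165: 165 → 13 → 17 → 65 → 53 → 89 → 65  — not base-9 happy
166: 166 → 20 → 8 → 64 → 50 → 50  — not base-9 happy
base-9 happy: 159

1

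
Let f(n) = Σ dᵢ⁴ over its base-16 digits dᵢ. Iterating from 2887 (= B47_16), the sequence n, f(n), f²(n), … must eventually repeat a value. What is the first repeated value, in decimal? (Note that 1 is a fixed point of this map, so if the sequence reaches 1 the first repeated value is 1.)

2887 = (11,4,7)_16 → 11⁴ + 4⁴ + 7⁴ = 14641 + 256 + 2401 = 17298
17298 = (4,3,9,2)_16 → 4⁴ + 3⁴ + 9⁴ + 2⁴ = 256 + 81 + 6561 + 16 = 6914
6914 = (1,11,0,2)_16 → 1⁴ + 11⁴ + 0⁴ + 2⁴ = 1 + 14641 + 0 + 16 = 14658
14658 = (3,9,4,2)_16 → 3⁴ + 9⁴ + 4⁴ + 2⁴ = 81 + 6561 + 256 + 16 = 6914  — 6914 already appeared earlier.

6914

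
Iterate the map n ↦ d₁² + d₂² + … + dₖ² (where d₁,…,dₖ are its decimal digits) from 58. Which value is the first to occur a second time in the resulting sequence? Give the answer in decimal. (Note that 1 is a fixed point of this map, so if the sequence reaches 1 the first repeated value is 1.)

58

58 → 5² + 8² = 25 + 64 = 89
89 → 8² + 9² = 64 + 81 = 145
145 → 1² + 4² + 5² = 1 + 16 + 25 = 42
42 → 4² + 2² = 16 + 4 = 20
20 → 2² + 0² = 4 + 0 = 4
4 → 4² = 16
16 → 1² + 6² = 1 + 36 = 37
37 → 3² + 7² = 9 + 49 = 58  — 58 already appeared earlier.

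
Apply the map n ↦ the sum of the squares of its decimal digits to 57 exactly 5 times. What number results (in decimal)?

58

57 → 74
74 → 65
65 → 61
61 → 37
37 → 58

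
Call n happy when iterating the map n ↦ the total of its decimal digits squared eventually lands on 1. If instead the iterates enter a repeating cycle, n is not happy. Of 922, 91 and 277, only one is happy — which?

922: 922 → 89 → 145 → 42 → 20 → 4 → 16 → 37 → 58 → 89  — repeats 89 (not happy)
91: 91 → 82 → 68 → 100 → 1  — reaches 1 (happy)
277: 277 → 102 → 5 → 25 → 29 → 85 → 89 → 145 → 42 → 20 → 4 → 16 → 37 → 58 → 89  — repeats 89 (not happy)

91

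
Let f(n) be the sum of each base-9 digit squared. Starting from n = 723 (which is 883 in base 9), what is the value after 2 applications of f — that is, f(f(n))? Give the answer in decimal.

41

723 = (8,8,3)_9 → 8² + 8² + 3² = 64 + 64 + 9 = 137
137 = (1,6,2)_9 → 1² + 6² + 2² = 1 + 36 + 4 = 41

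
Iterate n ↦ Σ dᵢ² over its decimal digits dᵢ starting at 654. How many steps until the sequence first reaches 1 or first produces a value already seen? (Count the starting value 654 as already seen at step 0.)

11

654 → 6² + 5² + 4² = 36 + 25 + 16 = 77
77 → 7² + 7² = 49 + 49 = 98
98 → 9² + 8² = 81 + 64 = 145
145 → 1² + 4² + 5² = 1 + 16 + 25 = 42
42 → 4² + 2² = 16 + 4 = 20
20 → 2² + 0² = 4 + 0 = 4
4 → 4² = 16
16 → 1² + 6² = 1 + 36 = 37
37 → 3² + 7² = 9 + 49 = 58
58 → 5² + 8² = 25 + 64 = 89
89 → 8² + 9² = 64 + 81 = 145  — 145 repeats.
That took 11 steps.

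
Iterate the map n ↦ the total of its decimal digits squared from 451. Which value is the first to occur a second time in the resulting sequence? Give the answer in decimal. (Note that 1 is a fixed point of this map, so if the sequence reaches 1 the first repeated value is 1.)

451 → 42
42 → 20
20 → 4
4 → 16
16 → 37
37 → 58
58 → 89
89 → 145
145 → 42  — 42 already appeared earlier.

42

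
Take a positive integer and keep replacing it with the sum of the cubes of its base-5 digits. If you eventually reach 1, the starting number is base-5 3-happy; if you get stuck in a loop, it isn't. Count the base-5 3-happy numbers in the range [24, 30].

1

24: 24 → 128 → 28 → 28  — not base-5 3-happy
25: 25 → 1  — base-5 3-happy
26: 26 → 2 → 8 → 28 → 28  — not base-5 3-happy
27: 27 → 9 → 65 → 35 → 9  — not base-5 3-happy
28: 28 → 28  — not base-5 3-happy
29: 29 → 65 → 35 → 9 → 65  — not base-5 3-happy
30: 30 → 2 → 8 → 28 → 28  — not base-5 3-happy
base-5 3-happy: 25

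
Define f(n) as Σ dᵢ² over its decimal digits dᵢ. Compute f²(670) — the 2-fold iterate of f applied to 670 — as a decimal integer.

670 → 6² + 7² + 0² = 85
85 → 8² + 5² = 89

89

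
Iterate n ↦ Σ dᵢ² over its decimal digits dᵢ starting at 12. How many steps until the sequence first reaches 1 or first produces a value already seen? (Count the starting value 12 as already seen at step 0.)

13

12 → 5
5 → 25
25 → 29
29 → 85
85 → 89
89 → 145
145 → 42
42 → 20
20 → 4
4 → 16
16 → 37
37 → 58
58 → 89  — 89 repeats.
That took 13 steps.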